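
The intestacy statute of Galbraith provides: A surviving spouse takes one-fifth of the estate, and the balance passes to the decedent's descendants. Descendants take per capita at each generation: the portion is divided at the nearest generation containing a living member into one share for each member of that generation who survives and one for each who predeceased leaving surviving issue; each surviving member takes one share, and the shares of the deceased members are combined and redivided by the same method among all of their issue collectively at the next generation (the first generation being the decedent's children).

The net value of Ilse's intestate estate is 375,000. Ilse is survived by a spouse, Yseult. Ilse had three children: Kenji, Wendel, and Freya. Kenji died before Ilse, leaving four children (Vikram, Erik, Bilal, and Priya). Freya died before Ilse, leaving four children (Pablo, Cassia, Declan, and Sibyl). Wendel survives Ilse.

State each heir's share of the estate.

Yseult takes one-fifth of 375,000 = 75,000. The remaining 300,000 passes to the descendants.
The descendants' portion (300,000) is divided at the children's generation into 3 shares of 100,000. Wendel takes 100,000. The 2 shares of the deceased (Kenji and Freya) are combined into a pool of 200,000.
That pool (200,000) is divided at the grandchildren's generation equally among Vikram, Erik, Bilal, Priya, Pablo, Cassia, Declan, and Sibyl: 25,000 each.

Yseult: 75,000; Vikram: 25,000; Erik: 25,000; Bilal: 25,000; Priya: 25,000; Wendel: 100,000; Pablo: 25,000; Cassia: 25,000; Declan: 25,000; Sibyl: 25,000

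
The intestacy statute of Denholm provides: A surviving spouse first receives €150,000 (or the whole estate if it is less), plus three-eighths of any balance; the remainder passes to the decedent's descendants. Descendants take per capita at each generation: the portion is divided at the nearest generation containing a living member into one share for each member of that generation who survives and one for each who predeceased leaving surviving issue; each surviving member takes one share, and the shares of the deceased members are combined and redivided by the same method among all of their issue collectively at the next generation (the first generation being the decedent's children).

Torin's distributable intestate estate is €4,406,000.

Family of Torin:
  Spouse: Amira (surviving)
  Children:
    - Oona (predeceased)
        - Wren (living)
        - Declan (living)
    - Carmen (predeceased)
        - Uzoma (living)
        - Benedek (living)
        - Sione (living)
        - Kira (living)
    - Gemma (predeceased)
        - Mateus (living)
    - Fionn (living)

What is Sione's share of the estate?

Sione receives €285,000.

Amira first takes €150,000, leaving a balance of €4,256,000. Amira then takes three-eighths of the balance (€1,596,000), for a total of €1,746,000. The remaining €2,660,000 passes to the descendants.
The descendants' portion (€2,660,000) is divided at the children's generation into 4 shares of €665,000. Fionn takes €665,000. The 3 shares of the deceased (Oona, Carmen, and Gemma) are combined into a pool of €1,995,000.
That pool (€1,995,000) is divided at the grandchildren's generation equally among Wren, Declan, Uzoma, Benedek, Sione, Kira, and Mateus: €285,000 each.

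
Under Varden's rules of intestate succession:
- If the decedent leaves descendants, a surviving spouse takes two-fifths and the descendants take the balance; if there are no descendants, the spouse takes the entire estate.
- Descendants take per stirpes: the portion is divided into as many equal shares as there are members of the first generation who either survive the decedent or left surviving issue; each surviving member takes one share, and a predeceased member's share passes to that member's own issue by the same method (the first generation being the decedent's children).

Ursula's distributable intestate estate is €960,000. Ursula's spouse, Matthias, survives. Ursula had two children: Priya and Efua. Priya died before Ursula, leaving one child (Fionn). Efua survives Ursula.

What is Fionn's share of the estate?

Fionn receives €288,000.

Matthias takes two-fifths of €960,000 = €384,000. The remaining €576,000 passes to the descendants.
The descendants' portion (€576,000) is divided into 2 shares of €288,000: Efua takes €288,000; Priya's €288,000 share passes to Priya's issue.
Priya's share (€288,000) passes entirely to Fionn.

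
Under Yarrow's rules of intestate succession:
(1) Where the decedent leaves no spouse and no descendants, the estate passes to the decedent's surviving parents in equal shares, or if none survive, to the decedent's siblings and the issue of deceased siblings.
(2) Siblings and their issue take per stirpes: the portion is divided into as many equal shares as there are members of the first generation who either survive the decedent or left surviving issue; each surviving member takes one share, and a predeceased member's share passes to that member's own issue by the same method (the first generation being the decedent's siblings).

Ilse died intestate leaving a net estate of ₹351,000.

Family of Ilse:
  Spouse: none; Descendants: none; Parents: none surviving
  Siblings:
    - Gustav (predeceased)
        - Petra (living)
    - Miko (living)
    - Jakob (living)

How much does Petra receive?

The entire ₹351,000 passes to the siblings and their issue.
That amount (₹351,000) is divided into 3 shares of ₹117,000: Miko and Jakob each take ₹117,000; Gustav's ₹117,000 share passes to Gustav's issue.
Gustav's share (₹117,000) passes entirely to Petra.

Petra receives ₹117,000.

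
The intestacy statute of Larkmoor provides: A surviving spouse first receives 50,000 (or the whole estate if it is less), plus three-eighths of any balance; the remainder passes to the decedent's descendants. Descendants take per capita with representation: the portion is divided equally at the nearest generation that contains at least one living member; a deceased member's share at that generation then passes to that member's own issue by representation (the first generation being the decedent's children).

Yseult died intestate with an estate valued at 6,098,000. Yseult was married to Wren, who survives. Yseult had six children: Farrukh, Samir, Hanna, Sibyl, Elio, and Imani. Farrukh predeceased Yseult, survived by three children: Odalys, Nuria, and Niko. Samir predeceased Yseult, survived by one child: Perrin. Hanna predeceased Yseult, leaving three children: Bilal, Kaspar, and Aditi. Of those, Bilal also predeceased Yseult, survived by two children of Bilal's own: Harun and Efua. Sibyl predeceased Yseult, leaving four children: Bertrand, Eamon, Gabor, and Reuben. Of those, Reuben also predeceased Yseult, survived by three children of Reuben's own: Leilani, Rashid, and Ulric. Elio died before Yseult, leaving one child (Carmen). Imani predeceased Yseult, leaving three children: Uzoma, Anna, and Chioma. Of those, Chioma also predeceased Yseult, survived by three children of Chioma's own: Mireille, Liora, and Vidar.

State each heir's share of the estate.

Wren first takes 50,000, leaving a balance of 6,048,000. Wren then takes three-eighths of the balance (2,268,000), for a total of 2,318,000. The remaining 3,780,000 passes to the descendants.
No child survives, so the initial division is made at the grandchildren's generation.
The descendants' portion (3,780,000) is divided into 15 shares of 252,000: Odalys, Nuria, Niko, Perrin, Kaspar, Aditi, Bertrand, Eamon, Gabor, Carmen, Uzoma, and Anna each take 252,000; Bilal's 252,000 share passes to Bilal's issue; Reuben's 252,000 share passes to Reuben's issue; Chioma's 252,000 share passes to Chioma's issue.
Bilal's share (252,000) is divided into 2 shares of 126,000: Harun and Efua each take 126,000.
Reuben's share (252,000) is divided into 3 shares of 84,000: Leilani, Rashid, and Ulric each take 84,000.
Chioma's share (252,000) is divided into 3 shares of 84,000: Mireille, Liora, and Vidar each take 84,000.

Wren: 2,318,000; Odalys: 252,000; Nuria: 252,000; Niko: 252,000; Perrin: 252,000; Harun: 126,000; Efua: 126,000; Kaspar: 252,000; Aditi: 252,000; Bertrand: 252,000; Eamon: 252,000; Gabor: 252,000; Leilani: 84,000; Rashid: 84,000; Ulric: 84,000; Carmen: 252,000; Uzoma: 252,000; Anna: 252,000; Mireille: 84,000; Liora: 84,000; Vidar: 84,000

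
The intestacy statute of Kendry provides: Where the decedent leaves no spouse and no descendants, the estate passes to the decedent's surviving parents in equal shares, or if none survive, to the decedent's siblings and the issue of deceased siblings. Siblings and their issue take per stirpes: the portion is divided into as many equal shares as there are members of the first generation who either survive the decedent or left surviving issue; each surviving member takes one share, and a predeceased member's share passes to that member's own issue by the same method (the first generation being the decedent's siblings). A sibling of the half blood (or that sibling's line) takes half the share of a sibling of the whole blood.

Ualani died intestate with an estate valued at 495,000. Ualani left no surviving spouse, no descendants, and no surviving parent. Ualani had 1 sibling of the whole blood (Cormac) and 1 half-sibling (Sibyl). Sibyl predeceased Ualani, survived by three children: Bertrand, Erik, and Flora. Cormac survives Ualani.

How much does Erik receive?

The entire 495,000 passes to the siblings and their issue.
Counting each half-blood sibling's line as half a unit, there are 3/2 units in 495,000, so one unit is 330,000. Whole-blood lines (Cormac) take 330,000 each; half-blood lines (Sibyl) take 165,000 each.
Sibyl's share (165,000) is divided into 3 shares of 55,000: Bertrand, Erik, and Flora each take 55,000.

Erik receives 55,000.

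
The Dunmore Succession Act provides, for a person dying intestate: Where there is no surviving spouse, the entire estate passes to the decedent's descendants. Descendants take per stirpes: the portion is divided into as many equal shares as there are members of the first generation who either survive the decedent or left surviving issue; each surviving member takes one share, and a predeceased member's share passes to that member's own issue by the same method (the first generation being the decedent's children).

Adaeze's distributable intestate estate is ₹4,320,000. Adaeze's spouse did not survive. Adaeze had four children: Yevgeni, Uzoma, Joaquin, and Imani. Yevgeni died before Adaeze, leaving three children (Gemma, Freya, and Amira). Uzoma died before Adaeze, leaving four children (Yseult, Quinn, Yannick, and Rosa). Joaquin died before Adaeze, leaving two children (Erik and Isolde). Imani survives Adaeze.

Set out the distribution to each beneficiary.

Gemma: ₹360,000; Freya: ₹360,000; Amira: ₹360,000; Yseult: ₹270,000; Quinn: ₹270,000; Yannick: ₹270,000; Rosa: ₹270,000; Erik: ₹540,000; Isolde: ₹540,000; Imani: ₹1,080,000

The entire ₹4,320,000 passes to the descendants.
That amount (₹4,320,000) is divided into 4 shares of ₹1,080,000: Imani takes ₹1,080,000; Yevgeni's ₹1,080,000 share passes to Yevgeni's issue; Uzoma's ₹1,080,000 share passes to Uzoma's issue; Joaquin's ₹1,080,000 share passes to Joaquin's issue.
Yevgeni's share (₹1,080,000) is divided into 3 shares of ₹360,000: Gemma, Freya, and Amira each take ₹360,000.
Uzoma's share (₹1,080,000) is divided into 4 shares of ₹270,000: Yseult, Quinn, Yannick, and Rosa each take ₹270,000.
Joaquin's share (₹1,080,000) is divided into 2 shares of ₹540,000: Erik and Isolde each take ₹540,000.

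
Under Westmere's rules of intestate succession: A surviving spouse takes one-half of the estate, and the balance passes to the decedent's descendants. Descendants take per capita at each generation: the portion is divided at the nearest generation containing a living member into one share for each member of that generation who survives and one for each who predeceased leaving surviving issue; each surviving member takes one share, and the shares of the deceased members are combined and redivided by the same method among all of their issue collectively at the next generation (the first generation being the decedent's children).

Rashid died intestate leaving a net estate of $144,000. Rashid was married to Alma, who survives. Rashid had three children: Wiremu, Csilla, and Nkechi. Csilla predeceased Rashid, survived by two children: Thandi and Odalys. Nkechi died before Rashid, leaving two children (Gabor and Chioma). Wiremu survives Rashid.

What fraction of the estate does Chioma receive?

Chioma receives 1/12 of the estate.

Alma takes one-half of $144,000 = $72,000. The remaining $72,000 passes to the descendants.
The descendants' portion ($72,000) is divided at the children's generation into 3 shares of $24,000. Wiremu takes $24,000. The 2 shares of the deceased (Csilla and Nkechi) are combined into a pool of $48,000.
That pool ($48,000) is divided at the grandchildren's generation equally among Thandi, Odalys, Gabor, and Chioma: $12,000 each.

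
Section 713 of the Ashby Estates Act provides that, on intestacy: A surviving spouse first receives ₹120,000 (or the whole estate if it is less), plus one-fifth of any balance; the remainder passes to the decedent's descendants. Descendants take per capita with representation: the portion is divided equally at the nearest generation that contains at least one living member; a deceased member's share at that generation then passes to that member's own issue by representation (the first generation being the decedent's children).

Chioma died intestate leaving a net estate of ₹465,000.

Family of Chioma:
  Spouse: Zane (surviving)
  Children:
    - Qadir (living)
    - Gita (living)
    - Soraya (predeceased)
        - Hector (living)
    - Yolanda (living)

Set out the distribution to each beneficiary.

Zane first takes ₹120,000, leaving a balance of ₹345,000. Zane then takes one-fifth of the balance (₹69,000), for a total of ₹189,000. The remaining ₹276,000 passes to the descendants.
The descendants' portion (₹276,000) is divided into 4 shares of ₹69,000: Qadir, Gita, and Yolanda each take ₹69,000; Soraya's ₹69,000 share passes to Soraya's issue.
Soraya's share (₹69,000) passes entirely to Hector.

Zane: ₹189,000; Qadir: ₹69,000; Gita: ₹69,000; Hector: ₹69,000; Yolanda: ₹69,000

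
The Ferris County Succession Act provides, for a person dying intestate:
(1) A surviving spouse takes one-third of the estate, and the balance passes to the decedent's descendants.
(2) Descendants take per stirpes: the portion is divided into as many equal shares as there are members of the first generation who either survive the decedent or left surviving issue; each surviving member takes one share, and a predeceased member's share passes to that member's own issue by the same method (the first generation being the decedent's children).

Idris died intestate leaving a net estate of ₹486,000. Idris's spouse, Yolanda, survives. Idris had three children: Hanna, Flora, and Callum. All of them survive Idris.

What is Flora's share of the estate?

Yolanda takes one-third of ₹486,000 = ₹162,000. The remaining ₹324,000 passes to the descendants.
The descendants' portion (₹324,000) is divided into 3 shares of ₹108,000: Hanna, Flora, and Callum each take ₹108,000.

Flora receives ₹108,000.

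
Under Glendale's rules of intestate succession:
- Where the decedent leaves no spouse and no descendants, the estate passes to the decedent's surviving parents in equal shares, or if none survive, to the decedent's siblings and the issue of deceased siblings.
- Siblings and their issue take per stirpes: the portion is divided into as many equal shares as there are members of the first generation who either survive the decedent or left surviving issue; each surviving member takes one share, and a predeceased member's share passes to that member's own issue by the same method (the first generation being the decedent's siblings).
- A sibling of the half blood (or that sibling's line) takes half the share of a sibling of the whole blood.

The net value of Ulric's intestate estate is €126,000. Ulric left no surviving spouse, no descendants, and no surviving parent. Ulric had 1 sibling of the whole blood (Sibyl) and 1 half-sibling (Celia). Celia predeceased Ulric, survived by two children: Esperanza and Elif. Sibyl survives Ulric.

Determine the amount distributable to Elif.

Elif receives €21,000.

The entire €126,000 passes to the siblings and their issue.
Counting each half-blood sibling's line as half a unit, there are 3/2 units in €126,000, so one unit is €84,000. Whole-blood lines (Sibyl) take €84,000 each; half-blood lines (Celia) take €42,000 each.
Celia's share (€42,000) is divided into 2 shares of €21,000: Esperanza and Elif each take €21,000.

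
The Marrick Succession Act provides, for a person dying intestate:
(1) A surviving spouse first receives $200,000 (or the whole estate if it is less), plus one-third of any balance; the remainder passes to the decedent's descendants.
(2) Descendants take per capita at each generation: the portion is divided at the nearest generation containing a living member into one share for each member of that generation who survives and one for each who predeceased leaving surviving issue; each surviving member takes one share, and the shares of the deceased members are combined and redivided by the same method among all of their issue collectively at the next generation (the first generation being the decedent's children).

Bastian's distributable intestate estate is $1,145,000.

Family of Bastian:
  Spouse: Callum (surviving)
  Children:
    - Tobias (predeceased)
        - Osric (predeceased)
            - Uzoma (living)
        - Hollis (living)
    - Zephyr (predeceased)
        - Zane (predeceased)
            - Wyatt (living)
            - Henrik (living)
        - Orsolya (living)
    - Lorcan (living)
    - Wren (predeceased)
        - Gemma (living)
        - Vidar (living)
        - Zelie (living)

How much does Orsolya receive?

Orsolya receives $67,500.

Callum first takes $200,000, leaving a balance of $945,000. Callum then takes one-third of the balance ($315,000), for a total of $515,000. The remaining $630,000 passes to the descendants.
The descendants' portion ($630,000) is divided at the children's generation into 4 shares of $157,500. Lorcan takes $157,500. The 3 shares of the deceased (Tobias, Zephyr, and Wren) are combined into a pool of $472,500.
That pool ($472,500) is divided at the grandchildren's generation into 7 shares of $67,500. Hollis, Orsolya, Gemma, Vidar, and Zelie each take $67,500. The 2 shares of the deceased (Osric and Zane) are combined into a pool of $135,000.
That pool ($135,000) is divided at the great-grandchildren's generation equally among Uzoma, Wyatt, and Henrik: $45,000 each.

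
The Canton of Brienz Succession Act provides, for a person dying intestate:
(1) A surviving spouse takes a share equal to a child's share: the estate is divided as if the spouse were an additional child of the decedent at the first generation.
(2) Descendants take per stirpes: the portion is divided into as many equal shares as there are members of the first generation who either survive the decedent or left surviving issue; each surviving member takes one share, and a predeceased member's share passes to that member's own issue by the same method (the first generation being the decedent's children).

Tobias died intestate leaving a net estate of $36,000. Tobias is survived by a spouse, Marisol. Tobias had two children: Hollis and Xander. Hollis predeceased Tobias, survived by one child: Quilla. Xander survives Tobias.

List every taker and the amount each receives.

The spouse counts as an additional share at the children's level, so there are 3 primary shares of $12,000. Marisol takes one such share ($12,000).
The children's combined portion ($24,000) is divided into 2 shares of $12,000: Xander takes $12,000; Hollis's $12,000 share passes to Hollis's issue.
Hollis's share ($12,000) passes entirely to Quilla.

Marisol: $12,000; Quilla: $12,000; Xander: $12,000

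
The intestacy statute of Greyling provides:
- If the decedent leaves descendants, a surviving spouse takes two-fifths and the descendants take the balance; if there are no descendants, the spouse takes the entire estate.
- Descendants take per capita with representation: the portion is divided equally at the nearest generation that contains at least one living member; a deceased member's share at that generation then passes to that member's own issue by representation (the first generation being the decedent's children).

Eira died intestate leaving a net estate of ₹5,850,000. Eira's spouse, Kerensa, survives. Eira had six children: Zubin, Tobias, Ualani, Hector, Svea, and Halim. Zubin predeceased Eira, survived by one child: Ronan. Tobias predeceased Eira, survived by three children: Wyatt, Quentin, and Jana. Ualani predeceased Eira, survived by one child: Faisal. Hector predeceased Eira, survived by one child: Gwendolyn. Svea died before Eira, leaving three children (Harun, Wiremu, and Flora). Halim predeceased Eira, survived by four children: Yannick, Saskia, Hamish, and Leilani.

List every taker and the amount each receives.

Kerensa takes two-fifths of ₹5,850,000 = ₹2,340,000. The remaining ₹3,510,000 passes to the descendants.
No child survives, so the initial division is made at the grandchildren's generation.
The descendants' portion (₹3,510,000) is divided into 13 shares of ₹270,000: Ronan, Wyatt, Quentin, Jana, Faisal, Gwendolyn, Harun, Wiremu, Flora, Yannick, Saskia, Hamish, and Leilani each take ₹270,000.

Kerensa: ₹2,340,000; Ronan: ₹270,000; Wyatt: ₹270,000; Quentin: ₹270,000; Jana: ₹270,000; Faisal: ₹270,000; Gwendolyn: ₹270,000; Harun: ₹270,000; Wiremu: ₹270,000; Flora: ₹270,000; Yannick: ₹270,000; Saskia: ₹270,000; Hamish: ₹270,000; Leilani: ₹270,000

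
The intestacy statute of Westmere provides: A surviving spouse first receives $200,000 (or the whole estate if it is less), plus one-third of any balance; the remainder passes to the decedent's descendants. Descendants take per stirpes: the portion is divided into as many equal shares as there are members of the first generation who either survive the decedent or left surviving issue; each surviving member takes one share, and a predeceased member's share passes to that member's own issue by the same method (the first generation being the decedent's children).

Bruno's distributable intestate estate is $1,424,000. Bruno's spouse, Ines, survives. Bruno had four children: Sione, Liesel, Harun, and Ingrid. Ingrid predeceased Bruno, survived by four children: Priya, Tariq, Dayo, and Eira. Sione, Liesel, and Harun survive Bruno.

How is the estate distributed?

Ines first takes $200,000, leaving a balance of $1,224,000. Ines then takes one-third of the balance ($408,000), for a total of $608,000. The remaining $816,000 passes to the descendants.
The descendants' portion ($816,000) is divided into 4 shares of $204,000: Sione, Liesel, and Harun each take $204,000; Ingrid's $204,000 share passes to Ingrid's issue.
Ingrid's share ($204,000) is divided into 4 shares of $51,000: Priya, Tariq, Dayo, and Eira each take $51,000.

Ines: $608,000; Sione: $204,000; Liesel: $204,000; Harun: $204,000; Priya: $51,000; Tariq: $51,000; Dayo: $51,000; Eira: $51,000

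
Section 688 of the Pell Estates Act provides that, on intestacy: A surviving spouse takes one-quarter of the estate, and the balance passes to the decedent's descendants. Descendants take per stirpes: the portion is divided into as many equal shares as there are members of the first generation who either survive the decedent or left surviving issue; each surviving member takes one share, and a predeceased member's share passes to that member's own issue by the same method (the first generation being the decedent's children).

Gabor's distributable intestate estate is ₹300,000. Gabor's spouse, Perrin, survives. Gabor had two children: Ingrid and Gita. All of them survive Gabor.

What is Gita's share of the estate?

Perrin takes one-quarter of ₹300,000 = ₹75,000. The remaining ₹225,000 passes to the descendants.
The descendants' portion (₹225,000) is divided into 2 shares of ₹112,500: Ingrid and Gita each take ₹112,500.

Gita receives ₹112,500.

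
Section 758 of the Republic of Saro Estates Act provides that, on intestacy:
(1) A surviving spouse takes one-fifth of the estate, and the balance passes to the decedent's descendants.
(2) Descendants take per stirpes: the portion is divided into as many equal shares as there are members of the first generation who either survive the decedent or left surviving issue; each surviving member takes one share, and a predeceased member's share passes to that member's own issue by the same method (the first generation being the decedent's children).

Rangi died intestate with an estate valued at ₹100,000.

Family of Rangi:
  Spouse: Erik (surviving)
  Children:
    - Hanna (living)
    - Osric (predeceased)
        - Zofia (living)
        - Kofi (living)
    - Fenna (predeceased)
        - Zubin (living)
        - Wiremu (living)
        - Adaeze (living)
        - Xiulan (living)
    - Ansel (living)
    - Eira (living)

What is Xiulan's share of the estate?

Xiulan receives ₹4,000.

Erik takes one-fifth of ₹100,000 = ₹20,000. The remaining ₹80,000 passes to the descendants.
The descendants' portion (₹80,000) is divided into 5 shares of ₹16,000: Hanna, Ansel, and Eira each take ₹16,000; Osric's ₹16,000 share passes to Osric's issue; Fenna's ₹16,000 share passes to Fenna's issue.
Osric's share (₹16,000) is divided into 2 shares of ₹8,000: Zofia and Kofi each take ₹8,000.
Fenna's share (₹16,000) is divided into 4 shares of ₹4,000: Zubin, Wiremu, Adaeze, and Xiulan each take ₹4,000.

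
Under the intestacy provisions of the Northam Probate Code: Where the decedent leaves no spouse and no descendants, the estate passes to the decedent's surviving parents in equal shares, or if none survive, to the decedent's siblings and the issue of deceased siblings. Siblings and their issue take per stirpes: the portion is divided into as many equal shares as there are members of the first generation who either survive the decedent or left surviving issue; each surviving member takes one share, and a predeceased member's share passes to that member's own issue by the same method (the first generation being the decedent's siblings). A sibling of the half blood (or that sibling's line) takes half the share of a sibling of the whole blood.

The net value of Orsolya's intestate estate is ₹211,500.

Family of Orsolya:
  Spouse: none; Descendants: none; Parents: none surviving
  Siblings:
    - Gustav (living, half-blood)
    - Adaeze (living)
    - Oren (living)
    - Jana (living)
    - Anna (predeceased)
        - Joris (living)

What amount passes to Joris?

Joris receives ₹47,000.

The entire ₹211,500 passes to the siblings and their issue.
Counting each half-blood sibling's line as half a unit, there are 9/2 units in ₹211,500, so one unit is ₹47,000. Whole-blood lines (Adaeze, Oren, Jana, and Anna) take ₹47,000 each; half-blood lines (Gustav) take ₹23,500 each.
Anna's share (₹47,000) passes entirely to Joris.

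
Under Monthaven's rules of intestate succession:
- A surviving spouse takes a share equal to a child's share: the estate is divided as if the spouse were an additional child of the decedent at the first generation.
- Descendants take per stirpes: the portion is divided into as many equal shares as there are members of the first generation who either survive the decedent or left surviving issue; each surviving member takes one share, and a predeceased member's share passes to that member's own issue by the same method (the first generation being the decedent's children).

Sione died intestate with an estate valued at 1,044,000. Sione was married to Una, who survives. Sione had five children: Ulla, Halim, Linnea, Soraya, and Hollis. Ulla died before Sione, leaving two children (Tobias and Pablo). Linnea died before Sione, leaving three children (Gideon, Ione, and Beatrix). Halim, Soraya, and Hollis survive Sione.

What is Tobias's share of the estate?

Tobias receives 87,000.

The spouse counts as an additional share at the children's level, so there are 6 primary shares of 174,000. Una takes one such share (174,000).
The children's combined portion (870,000) is divided into 5 shares of 174,000: Halim, Soraya, and Hollis each take 174,000; Ulla's 174,000 share passes to Ulla's issue; Linnea's 174,000 share passes to Linnea's issue.
Ulla's share (174,000) is divided into 2 shares of 87,000: Tobias and Pablo each take 87,000.
Linnea's share (174,000) is divided into 3 shares of 58,000: Gideon, Ione, and Beatrix each take 58,000.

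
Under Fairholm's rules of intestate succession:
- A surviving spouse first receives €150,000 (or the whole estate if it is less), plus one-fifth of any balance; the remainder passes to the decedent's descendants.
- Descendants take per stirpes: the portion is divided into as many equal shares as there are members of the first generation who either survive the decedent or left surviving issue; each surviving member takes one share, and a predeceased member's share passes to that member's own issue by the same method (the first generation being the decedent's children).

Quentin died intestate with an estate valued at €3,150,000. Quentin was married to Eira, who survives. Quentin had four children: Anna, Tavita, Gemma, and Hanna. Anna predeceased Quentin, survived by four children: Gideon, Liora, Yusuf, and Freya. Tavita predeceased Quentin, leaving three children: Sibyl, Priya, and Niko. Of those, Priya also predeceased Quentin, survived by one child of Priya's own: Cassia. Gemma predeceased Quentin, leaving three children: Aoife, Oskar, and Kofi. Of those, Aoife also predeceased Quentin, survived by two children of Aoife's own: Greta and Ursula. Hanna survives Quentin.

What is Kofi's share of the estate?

Eira first takes €150,000, leaving a balance of €3,000,000. Eira then takes one-fifth of the balance (€600,000), for a total of €750,000. The remaining €2,400,000 passes to the descendants.
The descendants' portion (€2,400,000) is divided into 4 shares of €600,000: Hanna takes €600,000; Anna's €600,000 share passes to Anna's issue; Tavita's €600,000 share passes to Tavita's issue; Gemma's €600,000 share passes to Gemma's issue.
Anna's share (€600,000) is divided into 4 shares of €150,000: Gideon, Liora, Yusuf, and Freya each take €150,000.
Tavita's share (€600,000) is divided into 3 shares of €200,000: Sibyl and Niko each take €200,000; Priya's €200,000 share passes to Priya's issue.
Priya's share (€200,000) passes entirely to Cassia.
Gemma's share (€600,000) is divided into 3 shares of €200,000: Oskar and Kofi each take €200,000; Aoife's €200,000 share passes to Aoife's issue.
Aoife's share (€200,000) is divided into 2 shares of €100,000: Greta and Ursula each take €100,000.

Kofi receives €200,000.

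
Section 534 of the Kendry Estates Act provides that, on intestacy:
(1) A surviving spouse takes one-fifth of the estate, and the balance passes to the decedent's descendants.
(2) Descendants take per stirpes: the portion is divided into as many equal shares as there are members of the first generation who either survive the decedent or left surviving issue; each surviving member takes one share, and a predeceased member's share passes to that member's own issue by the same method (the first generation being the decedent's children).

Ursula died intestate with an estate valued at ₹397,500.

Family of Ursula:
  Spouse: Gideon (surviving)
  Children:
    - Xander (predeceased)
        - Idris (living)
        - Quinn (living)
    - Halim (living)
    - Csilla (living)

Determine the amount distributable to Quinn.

Gideon takes one-fifth of ₹397,500 = ₹79,500. The remaining ₹318,000 passes to the descendants.
The descendants' portion (₹318,000) is divided into 3 shares of ₹106,000: Halim and Csilla each take ₹106,000; Xander's ₹106,000 share passes to Xander's issue.
Xander's share (₹106,000) is divided into 2 shares of ₹53,000: Idris and Quinn each take ₹53,000.

Quinn receives ₹53,000.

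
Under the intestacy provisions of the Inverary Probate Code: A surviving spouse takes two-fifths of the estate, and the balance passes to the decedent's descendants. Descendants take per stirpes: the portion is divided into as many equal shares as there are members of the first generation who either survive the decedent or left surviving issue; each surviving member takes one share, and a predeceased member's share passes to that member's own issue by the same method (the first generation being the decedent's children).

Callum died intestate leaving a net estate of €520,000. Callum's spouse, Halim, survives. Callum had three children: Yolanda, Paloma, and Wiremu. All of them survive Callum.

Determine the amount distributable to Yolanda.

Halim takes two-fifths of €520,000 = €208,000. The remaining €312,000 passes to the descendants.
The descendants' portion (€312,000) is divided into 3 shares of €104,000: Yolanda, Paloma, and Wiremu each take €104,000.

Yolanda receives €104,000.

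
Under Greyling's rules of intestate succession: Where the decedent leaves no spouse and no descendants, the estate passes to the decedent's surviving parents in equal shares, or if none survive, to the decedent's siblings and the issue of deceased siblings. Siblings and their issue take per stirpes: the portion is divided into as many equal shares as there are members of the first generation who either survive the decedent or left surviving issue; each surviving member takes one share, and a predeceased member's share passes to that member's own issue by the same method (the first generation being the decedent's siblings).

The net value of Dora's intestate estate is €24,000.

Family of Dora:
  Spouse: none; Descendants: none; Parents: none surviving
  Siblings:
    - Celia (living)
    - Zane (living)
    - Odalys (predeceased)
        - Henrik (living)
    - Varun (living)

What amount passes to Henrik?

Henrik receives €6,000.

The entire €24,000 passes to the siblings and their issue.
That amount (€24,000) is divided into 4 shares of €6,000: Celia, Zane, and Varun each take €6,000; Odalys's €6,000 share passes to Odalys's issue.
Odalys's share (€6,000) passes entirely to Henrik.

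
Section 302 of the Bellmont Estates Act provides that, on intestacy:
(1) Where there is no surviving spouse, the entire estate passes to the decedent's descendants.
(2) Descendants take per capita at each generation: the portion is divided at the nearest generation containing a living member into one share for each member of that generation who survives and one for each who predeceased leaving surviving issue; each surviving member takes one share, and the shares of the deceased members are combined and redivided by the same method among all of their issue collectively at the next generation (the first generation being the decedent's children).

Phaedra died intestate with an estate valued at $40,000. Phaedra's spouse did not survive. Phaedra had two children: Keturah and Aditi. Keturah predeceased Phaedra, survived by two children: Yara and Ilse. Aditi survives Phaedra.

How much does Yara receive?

The entire $40,000 passes to the descendants.
That amount ($40,000) is divided at the children's generation into 2 shares of $20,000. Aditi takes $20,000. The remaining share for the deceased Keturah ($20,000) is carried to the next generation.
That pool ($20,000) is divided at the grandchildren's generation equally among Yara and Ilse: $10,000 each.

Yara receives $10,000.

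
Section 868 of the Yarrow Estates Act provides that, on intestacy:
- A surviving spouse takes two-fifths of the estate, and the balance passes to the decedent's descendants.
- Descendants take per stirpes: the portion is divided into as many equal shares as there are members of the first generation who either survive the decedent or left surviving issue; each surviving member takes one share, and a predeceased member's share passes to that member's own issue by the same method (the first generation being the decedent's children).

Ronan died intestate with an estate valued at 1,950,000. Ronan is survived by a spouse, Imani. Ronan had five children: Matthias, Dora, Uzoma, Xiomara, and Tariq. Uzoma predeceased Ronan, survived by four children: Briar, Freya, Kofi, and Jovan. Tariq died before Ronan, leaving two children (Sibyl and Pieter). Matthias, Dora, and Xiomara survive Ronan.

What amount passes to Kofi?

Imani takes two-fifths of 1,950,000 = 780,000. The remaining 1,170,000 passes to the descendants.
The descendants' portion (1,170,000) is divided into 5 shares of 234,000: Matthias, Dora, and Xiomara each take 234,000; Uzoma's 234,000 share passes to Uzoma's issue; Tariq's 234,000 share passes to Tariq's issue.
Uzoma's share (234,000) is divided into 4 shares of 58,500: Briar, Freya, Kofi, and Jovan each take 58,500.
Tariq's share (234,000) is divided into 2 shares of 117,000: Sibyl and Pieter each take 117,000.

Kofi receives 58,500.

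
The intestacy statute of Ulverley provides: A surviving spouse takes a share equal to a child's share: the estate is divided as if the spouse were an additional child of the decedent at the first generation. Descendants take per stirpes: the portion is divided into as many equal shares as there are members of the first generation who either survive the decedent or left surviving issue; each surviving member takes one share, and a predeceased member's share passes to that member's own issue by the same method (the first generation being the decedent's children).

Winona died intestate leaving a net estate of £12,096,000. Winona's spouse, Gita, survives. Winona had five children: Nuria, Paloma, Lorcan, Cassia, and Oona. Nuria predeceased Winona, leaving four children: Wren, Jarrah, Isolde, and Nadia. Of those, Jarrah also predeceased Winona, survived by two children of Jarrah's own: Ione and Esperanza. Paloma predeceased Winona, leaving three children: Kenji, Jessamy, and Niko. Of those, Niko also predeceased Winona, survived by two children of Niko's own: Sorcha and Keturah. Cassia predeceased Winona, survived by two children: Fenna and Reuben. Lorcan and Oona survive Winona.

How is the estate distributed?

The spouse counts as an additional share at the children's level, so there are 6 primary shares of £2,016,000. Gita takes one such share (£2,016,000).
The children's combined portion (£10,080,000) is divided into 5 shares of £2,016,000: Lorcan and Oona each take £2,016,000; Nuria's £2,016,000 share passes to Nuria's issue; Paloma's £2,016,000 share passes to Paloma's issue; Cassia's £2,016,000 share passes to Cassia's issue.
Nuria's share (£2,016,000) is divided into 4 shares of £504,000: Wren, Isolde, and Nadia each take £504,000; Jarrah's £504,000 share passes to Jarrah's issue.
Jarrah's share (£504,000) is divided into 2 shares of £252,000: Ione and Esperanza each take £252,000.
Paloma's share (£2,016,000) is divided into 3 shares of £672,000: Kenji and Jessamy each take £672,000; Niko's £672,000 share passes to Niko's issue.
Niko's share (£672,000) is divided into 2 shares of £336,000: Sorcha and Keturah each take £336,000.
Cassia's share (£2,016,000) is divided into 2 shares of £1,008,000: Fenna and Reuben each take £1,008,000.

Gita: £2,016,000; Wren: £504,000; Ione: £252,000; Esperanza: £252,000; Isolde: £504,000; Nadia: £504,000; Kenji: £672,000; Jessamy: £672,000; Sorcha: £336,000; Keturah: £336,000; Lorcan: £2,016,000; Fenna: £1,008,000; Reuben: £1,008,000; Oona: £2,016,000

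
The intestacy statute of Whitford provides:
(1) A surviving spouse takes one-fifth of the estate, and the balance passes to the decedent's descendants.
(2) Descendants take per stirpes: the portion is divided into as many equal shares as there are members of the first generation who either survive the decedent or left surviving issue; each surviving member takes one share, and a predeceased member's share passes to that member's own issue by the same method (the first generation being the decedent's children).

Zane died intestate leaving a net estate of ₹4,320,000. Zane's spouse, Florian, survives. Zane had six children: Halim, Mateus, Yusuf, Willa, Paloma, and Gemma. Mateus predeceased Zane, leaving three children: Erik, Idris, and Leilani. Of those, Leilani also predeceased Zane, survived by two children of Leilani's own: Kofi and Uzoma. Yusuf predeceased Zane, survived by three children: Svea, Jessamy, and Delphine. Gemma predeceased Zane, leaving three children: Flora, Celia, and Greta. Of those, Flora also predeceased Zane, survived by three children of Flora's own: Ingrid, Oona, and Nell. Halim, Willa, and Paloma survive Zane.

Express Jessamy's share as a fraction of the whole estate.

Jessamy receives 2/45 of the estate.

Florian takes one-fifth of ₹4,320,000 = ₹864,000. The remaining ₹3,456,000 passes to the descendants.
The descendants' portion (₹3,456,000) is divided into 6 shares of ₹576,000: Halim, Willa, and Paloma each take ₹576,000; Mateus's ₹576,000 share passes to Mateus's issue; Yusuf's ₹576,000 share passes to Yusuf's issue; Gemma's ₹576,000 share passes to Gemma's issue.
Mateus's share (₹576,000) is divided into 3 shares of ₹192,000: Erik and Idris each take ₹192,000; Leilani's ₹192,000 share passes to Leilani's issue.
Leilani's share (₹192,000) is divided into 2 shares of ₹96,000: Kofi and Uzoma each take ₹96,000.
Yusuf's share (₹576,000) is divided into 3 shares of ₹192,000: Svea, Jessamy, and Delphine each take ₹192,000.
Gemma's share (₹576,000) is divided into 3 shares of ₹192,000: Celia and Greta each take ₹192,000; Flora's ₹192,000 share passes to Flora's issue.
Flora's share (₹192,000) is divided into 3 shares of ₹64,000: Ingrid, Oona, and Nell each take ₹64,000.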